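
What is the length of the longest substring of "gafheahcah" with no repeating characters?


Input: "gafheahcah"
Sliding window (track last position of each char):
  Position 0 ('g'): window [0,0] length 1 -- new best
  Position 1 ('a'): window [0,1] length 2 -- new best
  Position 2 ('f'): window [0,2] length 3 -- new best
  Position 3 ('h'): window [0,3] length 4 -- new best
  Position 4 ('e'): window [0,4] length 5 -- new best
  Position 5 ('a'): repeat (last at 1), move window start to 2
  Position 5 ('a'): window [2,5] length 4
  Position 6 ('h'): repeat (last at 3), move window start to 4
  Position 6 ('h'): window [4,6] length 3
  Position 7 ('c'): window [4,7] length 4
  Position 8 ('a'): repeat (last at 5), move window start to 6
  Position 8 ('a'): window [6,8] length 3
  Position 9 ('h'): repeat (last at 6), move window start to 7
  Position 9 ('h'): window [7,9] length 3
Longest substring with no repeats: "gafhe" with length 5

5


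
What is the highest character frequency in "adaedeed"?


Input: adaedeed
Character counts:
  'a': 2
  'd': 3
  'e': 3
Maximum frequency: 3

3


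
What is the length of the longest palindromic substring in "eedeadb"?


Input: "eedeadb"
Checking substrings for palindromes:
  [1:4] "ede" (len 3) => palindrome
  [0:2] "ee" (len 2) => palindrome
Longest palindromic substring: "ede" with length 3

3


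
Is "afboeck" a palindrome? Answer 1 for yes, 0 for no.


Input: afboeck
Reversed: kceobfa
  Compare pos 0 ('a') with pos 6 ('k'): MISMATCH
  Compare pos 1 ('f') with pos 5 ('c'): MISMATCH
  Compare pos 2 ('b') with pos 4 ('e'): MISMATCH
Result: not a palindrome

0


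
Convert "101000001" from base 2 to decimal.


Input: "101000001" in base 2
Positional expansion:
  Digit '1' (value 1) x 2^8 = 256
  Digit '0' (value 0) x 2^7 = 0
  Digit '1' (value 1) x 2^6 = 64
  Digit '0' (value 0) x 2^5 = 0
  Digit '0' (value 0) x 2^4 = 0
  Digit '0' (value 0) x 2^3 = 0
  Digit '0' (value 0) x 2^2 = 0
  Digit '0' (value 0) x 2^1 = 0
  Digit '1' (value 1) x 2^0 = 1
Sum = 321

321


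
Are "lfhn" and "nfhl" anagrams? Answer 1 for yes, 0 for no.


Strings: "lfhn", "nfhl"
Sorted first:  fhln
Sorted second: fhln
Sorted forms match => anagrams

1


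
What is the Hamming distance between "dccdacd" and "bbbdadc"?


Comparing "dccdacd" and "bbbdadc" position by position:
  Position 0: 'd' vs 'b' => differ
  Position 1: 'c' vs 'b' => differ
  Position 2: 'c' vs 'b' => differ
  Position 3: 'd' vs 'd' => same
  Position 4: 'a' vs 'a' => same
  Position 5: 'c' vs 'd' => differ
  Position 6: 'd' vs 'c' => differ
Total differences (Hamming distance): 5

5


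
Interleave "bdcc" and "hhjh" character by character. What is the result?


Interleaving "bdcc" and "hhjh":
  Position 0: 'b' from first, 'h' from second => "bh"
  Position 1: 'd' from first, 'h' from second => "dh"
  Position 2: 'c' from first, 'j' from second => "cj"
  Position 3: 'c' from first, 'h' from second => "ch"
Result: bhdhcjch

bhdhcjch


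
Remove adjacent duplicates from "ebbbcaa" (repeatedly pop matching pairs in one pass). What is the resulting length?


Input: ebbbcaa
Stack-based adjacent duplicate removal:
  Read 'e': push. Stack: e
  Read 'b': push. Stack: eb
  Read 'b': matches stack top 'b' => pop. Stack: e
  Read 'b': push. Stack: eb
  Read 'c': push. Stack: ebc
  Read 'a': push. Stack: ebca
  Read 'a': matches stack top 'a' => pop. Stack: ebc
Final stack: "ebc" (length 3)

3


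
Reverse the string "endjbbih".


Input: endjbbih
Reading characters right to left:
  Position 7: 'h'
  Position 6: 'i'
  Position 5: 'b'
  Position 4: 'b'
  Position 3: 'j'
  Position 2: 'd'
  Position 1: 'n'
  Position 0: 'e'
Reversed: hibbjdne

hibbjdne


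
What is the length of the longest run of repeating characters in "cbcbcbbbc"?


Input: "cbcbcbbbc"
Scanning for longest run:
  Position 1 ('b'): new char, reset run to 1
  Position 2 ('c'): new char, reset run to 1
  Position 3 ('b'): new char, reset run to 1
  Position 4 ('c'): new char, reset run to 1
  Position 5 ('b'): new char, reset run to 1
  Position 6 ('b'): continues run of 'b', length=2
  Position 7 ('b'): continues run of 'b', length=3
  Position 8 ('c'): new char, reset run to 1
Longest run: 'b' with length 3

3


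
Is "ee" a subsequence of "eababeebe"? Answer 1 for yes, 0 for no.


Check if "ee" is a subsequence of "eababeebe"
Greedy scan:
  Position 0 ('e'): matches sub[0] = 'e'
  Position 1 ('a'): no match needed
  Position 2 ('b'): no match needed
  Position 3 ('a'): no match needed
  Position 4 ('b'): no match needed
  Position 5 ('e'): matches sub[1] = 'e'
  Position 6 ('e'): no match needed
  Position 7 ('b'): no match needed
  Position 8 ('e'): no match needed
All 2 characters matched => is a subsequence

1


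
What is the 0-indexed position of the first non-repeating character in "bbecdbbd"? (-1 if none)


Input: bbecdbbd
Character frequencies:
  'b': 4
  'c': 1
  'd': 2
  'e': 1
Scanning left to right for freq == 1:
  Position 0 ('b'): freq=4, skip
  Position 1 ('b'): freq=4, skip
  Position 2 ('e'): unique! => answer = 2

2


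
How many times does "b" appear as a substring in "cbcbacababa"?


Searching for "b" in "cbcbacababa"
Scanning each position:
  Position 0: "c" => no
  Position 1: "b" => MATCH
  Position 2: "c" => no
  Position 3: "b" => MATCH
  Position 4: "a" => no
  Position 5: "c" => no
  Position 6: "a" => no
  Position 7: "b" => MATCH
  Position 8: "a" => no
  Position 9: "b" => MATCH
  Position 10: "a" => no
Total occurrences: 4

4


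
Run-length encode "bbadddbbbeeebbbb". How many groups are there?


Input: bbadddbbbeeebbbb
Scanning for consecutive runs:
  Group 1: 'b' x 2 (positions 0-1)
  Group 2: 'a' x 1 (positions 2-2)
  Group 3: 'd' x 3 (positions 3-5)
  Group 4: 'b' x 3 (positions 6-8)
  Group 5: 'e' x 3 (positions 9-11)
  Group 6: 'b' x 4 (positions 12-15)
Total groups: 6

6


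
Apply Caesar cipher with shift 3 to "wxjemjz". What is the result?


Caesar cipher: shift "wxjemjz" by 3
  'w' (pos 22) + 3 = pos 25 = 'z'
  'x' (pos 23) + 3 = pos 0 = 'a'
  'j' (pos 9) + 3 = pos 12 = 'm'
  'e' (pos 4) + 3 = pos 7 = 'h'
  'm' (pos 12) + 3 = pos 15 = 'p'
  'j' (pos 9) + 3 = pos 12 = 'm'
  'z' (pos 25) + 3 = pos 2 = 'c'
Result: zamhpmc

zamhpmc


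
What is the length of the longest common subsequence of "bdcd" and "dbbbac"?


LCS of "bdcd" and "dbbbac"
DP table:
           d    b    b    b    a    c
      0    0    0    0    0    0    0
  b   0    0    1    1    1    1    1
  d   0    1    1    1    1    1    1
  c   0    1    1    1    1    1    2
  d   0    1    1    1    1    1    2
LCS length = dp[4][6] = 2

2


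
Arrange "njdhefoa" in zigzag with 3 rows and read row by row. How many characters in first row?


Zigzag "njdhefoa" into 3 rows:
Placing characters:
  'n' => row 0
  'j' => row 1
  'd' => row 2
  'h' => row 1
  'e' => row 0
  'f' => row 1
  'o' => row 2
  'a' => row 1
Rows:
  Row 0: "ne"
  Row 1: "jhfa"
  Row 2: "do"
First row length: 2

2


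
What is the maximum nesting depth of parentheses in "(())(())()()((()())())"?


Input: "(())(())()()((()())())"
Tracking depth:
  Position 0 '(': depth becomes 1
  Position 1 '(': depth becomes 2
  Position 2 ')': depth becomes 1
  Position 3 ')': depth becomes 0
  Position 4 '(': depth becomes 1
  Position 5 '(': depth becomes 2
  Position 6 ')': depth becomes 1
  Position 7 ')': depth becomes 0
  Position 8 '(': depth becomes 1
  Position 9 ')': depth becomes 0
  Position 10 '(': depth becomes 1
  Position 11 ')': depth becomes 0
  Position 12 '(': depth becomes 1
  Position 13 '(': depth becomes 2
  Position 14 '(': depth becomes 3
  Position 15 ')': depth becomes 2
  Position 16 '(': depth becomes 3
  Position 17 ')': depth becomes 2
  Position 18 ')': depth becomes 1
  Position 19 '(': depth becomes 2
  Position 20 ')': depth becomes 1
  Position 21 ')': depth becomes 0
Maximum depth reached: 3

3


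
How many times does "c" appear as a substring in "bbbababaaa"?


Searching for "c" in "bbbababaaa"
Scanning each position:
  Position 0: "b" => no
  Position 1: "b" => no
  Position 2: "b" => no
  Position 3: "a" => no
  Position 4: "b" => no
  Position 5: "a" => no
  Position 6: "b" => no
  Position 7: "a" => no
  Position 8: "a" => no
  Position 9: "a" => no
Total occurrences: 0

0


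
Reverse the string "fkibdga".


Input: fkibdga
Reading characters right to left:
  Position 6: 'a'
  Position 5: 'g'
  Position 4: 'd'
  Position 3: 'b'
  Position 2: 'i'
  Position 1: 'k'
  Position 0: 'f'
Reversed: agdbikf

agdbikf


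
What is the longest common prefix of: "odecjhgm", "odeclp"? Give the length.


Words: odecjhgm, odeclp
  Position 0: all 'o' => match
  Position 1: all 'd' => match
  Position 2: all 'e' => match
  Position 3: all 'c' => match
  Position 4: ('j', 'l') => mismatch, stop
LCP = "odec" (length 4)

4


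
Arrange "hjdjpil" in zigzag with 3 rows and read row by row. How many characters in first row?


Zigzag "hjdjpil" into 3 rows:
Placing characters:
  'h' => row 0
  'j' => row 1
  'd' => row 2
  'j' => row 1
  'p' => row 0
  'i' => row 1
  'l' => row 2
Rows:
  Row 0: "hp"
  Row 1: "jji"
  Row 2: "dl"
First row length: 2

2


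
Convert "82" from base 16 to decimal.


Input: "82" in base 16
Positional expansion:
  Digit '8' (value 8) x 16^1 = 128
  Digit '2' (value 2) x 16^0 = 2
Sum = 130

130


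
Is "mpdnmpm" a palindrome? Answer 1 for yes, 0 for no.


Input: mpdnmpm
Reversed: mpmndpm
  Compare pos 0 ('m') with pos 6 ('m'): match
  Compare pos 1 ('p') with pos 5 ('p'): match
  Compare pos 2 ('d') with pos 4 ('m'): MISMATCH
Result: not a palindrome

0


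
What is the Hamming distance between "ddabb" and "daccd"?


Comparing "ddabb" and "daccd" position by position:
  Position 0: 'd' vs 'd' => same
  Position 1: 'd' vs 'a' => differ
  Position 2: 'a' vs 'c' => differ
  Position 3: 'b' vs 'c' => differ
  Position 4: 'b' vs 'd' => differ
Total differences (Hamming distance): 4

4


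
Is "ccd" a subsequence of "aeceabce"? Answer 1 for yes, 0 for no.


Check if "ccd" is a subsequence of "aeceabce"
Greedy scan:
  Position 0 ('a'): no match needed
  Position 1 ('e'): no match needed
  Position 2 ('c'): matches sub[0] = 'c'
  Position 3 ('e'): no match needed
  Position 4 ('a'): no match needed
  Position 5 ('b'): no match needed
  Position 6 ('c'): matches sub[1] = 'c'
  Position 7 ('e'): no match needed
Only matched 2/3 characters => not a subsequence

0


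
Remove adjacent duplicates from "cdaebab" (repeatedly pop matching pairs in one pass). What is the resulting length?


Input: cdaebab
Stack-based adjacent duplicate removal:
  Read 'c': push. Stack: c
  Read 'd': push. Stack: cd
  Read 'a': push. Stack: cda
  Read 'e': push. Stack: cdae
  Read 'b': push. Stack: cdaeb
  Read 'a': push. Stack: cdaeba
  Read 'b': push. Stack: cdaebab
Final stack: "cdaebab" (length 7)

7


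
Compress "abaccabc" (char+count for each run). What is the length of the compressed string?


Input: abaccabc
Runs:
  'a' x 1 => "a1"
  'b' x 1 => "b1"
  'a' x 1 => "a1"
  'c' x 2 => "c2"
  'a' x 1 => "a1"
  'b' x 1 => "b1"
  'c' x 1 => "c1"
Compressed: "a1b1a1c2a1b1c1"
Compressed length: 14

14


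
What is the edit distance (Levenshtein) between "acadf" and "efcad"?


Computing edit distance: "acadf" -> "efcad"
DP table:
           e    f    c    a    d
      0    1    2    3    4    5
  a   1    1    2    3    3    4
  c   2    2    2    2    3    4
  a   3    3    3    3    2    3
  d   4    4    4    4    3    2
  f   5    5    4    5    4    3
Edit distance = dp[5][5] = 3

3


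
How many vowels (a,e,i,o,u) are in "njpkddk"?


Input: njpkddk
Checking each character:
  'n' at position 0: consonant
  'j' at position 1: consonant
  'p' at position 2: consonant
  'k' at position 3: consonant
  'd' at position 4: consonant
  'd' at position 5: consonant
  'k' at position 6: consonant
Total vowels: 0

0


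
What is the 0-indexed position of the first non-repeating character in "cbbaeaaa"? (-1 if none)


Input: cbbaeaaa
Character frequencies:
  'a': 4
  'b': 2
  'c': 1
  'e': 1
Scanning left to right for freq == 1:
  Position 0 ('c'): unique! => answer = 0

0


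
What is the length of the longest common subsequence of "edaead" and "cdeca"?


LCS of "edaead" and "cdeca"
DP table:
           c    d    e    c    a
      0    0    0    0    0    0
  e   0    0    0    1    1    1
  d   0    0    1    1    1    1
  a   0    0    1    1    1    2
  e   0    0    1    2    2    2
  a   0    0    1    2    2    3
  d   0    0    1    2    2    3
LCS length = dp[6][5] = 3

3


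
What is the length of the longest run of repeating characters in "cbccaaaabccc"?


Input: "cbccaaaabccc"
Scanning for longest run:
  Position 1 ('b'): new char, reset run to 1
  Position 2 ('c'): new char, reset run to 1
  Position 3 ('c'): continues run of 'c', length=2
  Position 4 ('a'): new char, reset run to 1
  Position 5 ('a'): continues run of 'a', length=2
  Position 6 ('a'): continues run of 'a', length=3
  Position 7 ('a'): continues run of 'a', length=4
  Position 8 ('b'): new char, reset run to 1
  Position 9 ('c'): new char, reset run to 1
  Position 10 ('c'): continues run of 'c', length=2
  Position 11 ('c'): continues run of 'c', length=3
Longest run: 'a' with length 4

4


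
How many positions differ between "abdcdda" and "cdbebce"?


Comparing "abdcdda" and "cdbebce" position by position:
  Position 0: 'a' vs 'c' => DIFFER
  Position 1: 'b' vs 'd' => DIFFER
  Position 2: 'd' vs 'b' => DIFFER
  Position 3: 'c' vs 'e' => DIFFER
  Position 4: 'd' vs 'b' => DIFFER
  Position 5: 'd' vs 'c' => DIFFER
  Position 6: 'a' vs 'e' => DIFFER
Positions that differ: 7

7


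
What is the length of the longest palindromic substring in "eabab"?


Input: "eabab"
Checking substrings for palindromes:
  [1:4] "aba" (len 3) => palindrome
  [2:5] "bab" (len 3) => palindrome
Longest palindromic substring: "aba" with length 3

3


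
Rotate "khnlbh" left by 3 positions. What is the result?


Input: "khnlbh", rotate left by 3
First 3 characters: "khn"
Remaining characters: "lbh"
Concatenate remaining + first: "lbh" + "khn" = "lbhkhn"

lbhkhn


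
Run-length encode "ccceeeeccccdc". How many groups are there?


Input: ccceeeeccccdc
Scanning for consecutive runs:
  Group 1: 'c' x 3 (positions 0-2)
  Group 2: 'e' x 4 (positions 3-6)
  Group 3: 'c' x 4 (positions 7-10)
  Group 4: 'd' x 1 (positions 11-11)
  Group 5: 'c' x 1 (positions 12-12)
Total groups: 5

5


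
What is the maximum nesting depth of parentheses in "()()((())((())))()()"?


Input: "()()((())((())))()()"
Tracking depth:
  Position 0 '(': depth becomes 1
  Position 1 ')': depth becomes 0
  Position 2 '(': depth becomes 1
  Position 3 ')': depth becomes 0
  Position 4 '(': depth becomes 1
  Position 5 '(': depth becomes 2
  Position 6 '(': depth becomes 3
  Position 7 ')': depth becomes 2
  Position 8 ')': depth becomes 1
  Position 9 '(': depth becomes 2
  Position 10 '(': depth becomes 3
  Position 11 '(': depth becomes 4
  Position 12 ')': depth becomes 3
  Position 13 ')': depth becomes 2
  Position 14 ')': depth becomes 1
  Position 15 ')': depth becomes 0
  Position 16 '(': depth becomes 1
  Position 17 ')': depth becomes 0
  Position 18 '(': depth becomes 1
  Position 19 ')': depth becomes 0
Maximum depth reached: 4

4


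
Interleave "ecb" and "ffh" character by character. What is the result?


Interleaving "ecb" and "ffh":
  Position 0: 'e' from first, 'f' from second => "ef"
  Position 1: 'c' from first, 'f' from second => "cf"
  Position 2: 'b' from first, 'h' from second => "bh"
Result: efcfbh

efcfbh


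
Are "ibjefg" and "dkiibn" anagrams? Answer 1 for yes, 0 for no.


Strings: "ibjefg", "dkiibn"
Sorted first:  befgij
Sorted second: bdiikn
Differ at position 1: 'e' vs 'd' => not anagrams

0


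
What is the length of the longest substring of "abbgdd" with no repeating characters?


Input: "abbgdd"
Sliding window (track last position of each char):
  Position 0 ('a'): window [0,0] length 1 -- new best
  Position 1 ('b'): window [0,1] length 2 -- new best
  Position 2 ('b'): repeat (last at 1), move window start to 2
  Position 2 ('b'): window [2,2] length 1
  Position 3 ('g'): window [2,3] length 2
  Position 4 ('d'): window [2,4] length 3 -- new best
  Position 5 ('d'): repeat (last at 4), move window start to 5
  Position 5 ('d'): window [5,5] length 1
Longest substring with no repeats: "bgd" with length 3

3


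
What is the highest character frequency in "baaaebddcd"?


Input: baaaebddcd
Character counts:
  'a': 3
  'b': 2
  'c': 1
  'd': 3
  'e': 1
Maximum frequency: 3

3


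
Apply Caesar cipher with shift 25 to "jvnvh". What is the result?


Caesar cipher: shift "jvnvh" by 25
  'j' (pos 9) + 25 = pos 8 = 'i'
  'v' (pos 21) + 25 = pos 20 = 'u'
  'n' (pos 13) + 25 = pos 12 = 'm'
  'v' (pos 21) + 25 = pos 20 = 'u'
  'h' (pos 7) + 25 = pos 6 = 'g'
Result: iumug

iumug


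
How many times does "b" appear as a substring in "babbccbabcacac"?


Searching for "b" in "babbccbabcacac"
Scanning each position:
  Position 0: "b" => MATCH
  Position 1: "a" => no
  Position 2: "b" => MATCH
  Position 3: "b" => MATCH
  Position 4: "c" => no
  Position 5: "c" => no
  Position 6: "b" => MATCH
  Position 7: "a" => no
  Position 8: "b" => MATCH
  Position 9: "c" => no
  Position 10: "a" => no
  Position 11: "c" => no
  Position 12: "a" => no
  Position 13: "c" => no
Total occurrences: 5

5


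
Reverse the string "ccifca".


Input: ccifca
Reading characters right to left:
  Position 5: 'a'
  Position 4: 'c'
  Position 3: 'f'
  Position 2: 'i'
  Position 1: 'c'
  Position 0: 'c'
Reversed: acficc

acficc


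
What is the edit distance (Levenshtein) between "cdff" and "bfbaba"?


Computing edit distance: "cdff" -> "bfbaba"
DP table:
           b    f    b    a    b    a
      0    1    2    3    4    5    6
  c   1    1    2    3    4    5    6
  d   2    2    2    3    4    5    6
  f   3    3    2    3    4    5    6
  f   4    4    3    3    4    5    6
Edit distance = dp[4][6] = 6

6


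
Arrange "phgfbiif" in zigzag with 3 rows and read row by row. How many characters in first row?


Zigzag "phgfbiif" into 3 rows:
Placing characters:
  'p' => row 0
  'h' => row 1
  'g' => row 2
  'f' => row 1
  'b' => row 0
  'i' => row 1
  'i' => row 2
  'f' => row 1
Rows:
  Row 0: "pb"
  Row 1: "hfif"
  Row 2: "gi"
First row length: 2

2


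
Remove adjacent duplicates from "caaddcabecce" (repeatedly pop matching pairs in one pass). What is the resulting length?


Input: caaddcabecce
Stack-based adjacent duplicate removal:
  Read 'c': push. Stack: c
  Read 'a': push. Stack: ca
  Read 'a': matches stack top 'a' => pop. Stack: c
  Read 'd': push. Stack: cd
  Read 'd': matches stack top 'd' => pop. Stack: c
  Read 'c': matches stack top 'c' => pop. Stack: (empty)
  Read 'a': push. Stack: a
  Read 'b': push. Stack: ab
  Read 'e': push. Stack: abe
  Read 'c': push. Stack: abec
  Read 'c': matches stack top 'c' => pop. Stack: abe
  Read 'e': matches stack top 'e' => pop. Stack: ab
Final stack: "ab" (length 2)

2


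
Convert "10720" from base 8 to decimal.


Input: "10720" in base 8
Positional expansion:
  Digit '1' (value 1) x 8^4 = 4096
  Digit '0' (value 0) x 8^3 = 0
  Digit '7' (value 7) x 8^2 = 448
  Digit '2' (value 2) x 8^1 = 16
  Digit '0' (value 0) x 8^0 = 0
Sum = 4560

4560


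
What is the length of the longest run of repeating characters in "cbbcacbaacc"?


Input: "cbbcacbaacc"
Scanning for longest run:
  Position 1 ('b'): new char, reset run to 1
  Position 2 ('b'): continues run of 'b', length=2
  Position 3 ('c'): new char, reset run to 1
  Position 4 ('a'): new char, reset run to 1
  Position 5 ('c'): new char, reset run to 1
  Position 6 ('b'): new char, reset run to 1
  Position 7 ('a'): new char, reset run to 1
  Position 8 ('a'): continues run of 'a', length=2
  Position 9 ('c'): new char, reset run to 1
  Position 10 ('c'): continues run of 'c', length=2
Longest run: 'b' with length 2

2


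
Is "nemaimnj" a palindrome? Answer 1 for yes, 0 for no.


Input: nemaimnj
Reversed: jnmiamen
  Compare pos 0 ('n') with pos 7 ('j'): MISMATCH
  Compare pos 1 ('e') with pos 6 ('n'): MISMATCH
  Compare pos 2 ('m') with pos 5 ('m'): match
  Compare pos 3 ('a') with pos 4 ('i'): MISMATCH
Result: not a palindrome

0


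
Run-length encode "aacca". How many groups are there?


Input: aacca
Scanning for consecutive runs:
  Group 1: 'a' x 2 (positions 0-1)
  Group 2: 'c' x 2 (positions 2-3)
  Group 3: 'a' x 1 (positions 4-4)
Total groups: 3

3


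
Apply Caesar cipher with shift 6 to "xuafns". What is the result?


Caesar cipher: shift "xuafns" by 6
  'x' (pos 23) + 6 = pos 3 = 'd'
  'u' (pos 20) + 6 = pos 0 = 'a'
  'a' (pos 0) + 6 = pos 6 = 'g'
  'f' (pos 5) + 6 = pos 11 = 'l'
  'n' (pos 13) + 6 = pos 19 = 't'
  's' (pos 18) + 6 = pos 24 = 'y'
Result: daglty

daglty


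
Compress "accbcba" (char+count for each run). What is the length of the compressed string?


Input: accbcba
Runs:
  'a' x 1 => "a1"
  'c' x 2 => "c2"
  'b' x 1 => "b1"
  'c' x 1 => "c1"
  'b' x 1 => "b1"
  'a' x 1 => "a1"
Compressed: "a1c2b1c1b1a1"
Compressed length: 12

12


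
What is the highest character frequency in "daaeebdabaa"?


Input: daaeebdabaa
Character counts:
  'a': 5
  'b': 2
  'd': 2
  'e': 2
Maximum frequency: 5

5


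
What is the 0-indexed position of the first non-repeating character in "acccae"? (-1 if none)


Input: acccae
Character frequencies:
  'a': 2
  'c': 3
  'e': 1
Scanning left to right for freq == 1:
  Position 0 ('a'): freq=2, skip
  Position 1 ('c'): freq=3, skip
  Position 2 ('c'): freq=3, skip
  Position 3 ('c'): freq=3, skip
  Position 4 ('a'): freq=2, skip
  Position 5 ('e'): unique! => answer = 5

5


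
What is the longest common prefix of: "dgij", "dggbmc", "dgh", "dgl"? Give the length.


Words: dgij, dggbmc, dgh, dgl
  Position 0: all 'd' => match
  Position 1: all 'g' => match
  Position 2: ('i', 'g', 'h', 'l') => mismatch, stop
LCP = "dg" (length 2)

2


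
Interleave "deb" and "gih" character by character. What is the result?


Interleaving "deb" and "gih":
  Position 0: 'd' from first, 'g' from second => "dg"
  Position 1: 'e' from first, 'i' from second => "ei"
  Position 2: 'b' from first, 'h' from second => "bh"
Result: dgeibh

dgeibh


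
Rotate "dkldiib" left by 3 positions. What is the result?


Input: "dkldiib", rotate left by 3
First 3 characters: "dkl"
Remaining characters: "diib"
Concatenate remaining + first: "diib" + "dkl" = "diibdkl"

diibdkl


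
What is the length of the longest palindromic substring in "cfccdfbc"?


Input: "cfccdfbc"
Checking substrings for palindromes:
  [0:3] "cfc" (len 3) => palindrome
  [2:4] "cc" (len 2) => palindrome
Longest palindromic substring: "cfc" with length 3

3


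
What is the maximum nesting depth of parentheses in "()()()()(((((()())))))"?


Input: "()()()()(((((()())))))"
Tracking depth:
  Position 0 '(': depth becomes 1
  Position 1 ')': depth becomes 0
  Position 2 '(': depth becomes 1
  Position 3 ')': depth becomes 0
  Position 4 '(': depth becomes 1
  Position 5 ')': depth becomes 0
  Position 6 '(': depth becomes 1
  Position 7 ')': depth becomes 0
  Position 8 '(': depth becomes 1
  Position 9 '(': depth becomes 2
  Position 10 '(': depth becomes 3
  Position 11 '(': depth becomes 4
  Position 12 '(': depth becomes 5
  Position 13 '(': depth becomes 6
  Position 14 ')': depth becomes 5
  Position 15 '(': depth becomes 6
  Position 16 ')': depth becomes 5
  Position 17 ')': depth becomes 4
  Position 18 ')': depth becomes 3
  Position 19 ')': depth becomes 2
  Position 20 ')': depth becomes 1
  Position 21 ')': depth becomes 0
Maximum depth reached: 6

6


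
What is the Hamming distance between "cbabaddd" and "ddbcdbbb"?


Comparing "cbabaddd" and "ddbcdbbb" position by position:
  Position 0: 'c' vs 'd' => differ
  Position 1: 'b' vs 'd' => differ
  Position 2: 'a' vs 'b' => differ
  Position 3: 'b' vs 'c' => differ
  Position 4: 'a' vs 'd' => differ
  Position 5: 'd' vs 'b' => differ
  Position 6: 'd' vs 'b' => differ
  Position 7: 'd' vs 'b' => differ
Total differences (Hamming distance): 8

8


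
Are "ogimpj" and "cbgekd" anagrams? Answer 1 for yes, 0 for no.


Strings: "ogimpj", "cbgekd"
Sorted first:  gijmop
Sorted second: bcdegk
Differ at position 0: 'g' vs 'b' => not anagrams

0


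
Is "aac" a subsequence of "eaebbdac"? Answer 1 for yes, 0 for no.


Check if "aac" is a subsequence of "eaebbdac"
Greedy scan:
  Position 0 ('e'): no match needed
  Position 1 ('a'): matches sub[0] = 'a'
  Position 2 ('e'): no match needed
  Position 3 ('b'): no match needed
  Position 4 ('b'): no match needed
  Position 5 ('d'): no match needed
  Position 6 ('a'): matches sub[1] = 'a'
  Position 7 ('c'): matches sub[2] = 'c'
All 3 characters matched => is a subsequence

1


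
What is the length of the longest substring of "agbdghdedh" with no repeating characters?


Input: "agbdghdedh"
Sliding window (track last position of each char):
  Position 0 ('a'): window [0,0] length 1 -- new best
  Position 1 ('g'): window [0,1] length 2 -- new best
  Position 2 ('b'): window [0,2] length 3 -- new best
  Position 3 ('d'): window [0,3] length 4 -- new best
  Position 4 ('g'): repeat (last at 1), move window start to 2
  Position 4 ('g'): window [2,4] length 3
  Position 5 ('h'): window [2,5] length 4
  Position 6 ('d'): repeat (last at 3), move window start to 4
  Position 6 ('d'): window [4,6] length 3
  Position 7 ('e'): window [4,7] length 4
  Position 8 ('d'): repeat (last at 6), move window start to 7
  Position 8 ('d'): window [7,8] length 2
  Position 9 ('h'): window [7,9] length 3
Longest substring with no repeats: "agbd" with length 4

4


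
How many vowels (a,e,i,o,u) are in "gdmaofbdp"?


Input: gdmaofbdp
Checking each character:
  'g' at position 0: consonant
  'd' at position 1: consonant
  'm' at position 2: consonant
  'a' at position 3: vowel (running total: 1)
  'o' at position 4: vowel (running total: 2)
  'f' at position 5: consonant
  'b' at position 6: consonant
  'd' at position 7: consonant
  'p' at position 8: consonant
Total vowels: 2

2


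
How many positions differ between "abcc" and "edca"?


Comparing "abcc" and "edca" position by position:
  Position 0: 'a' vs 'e' => DIFFER
  Position 1: 'b' vs 'd' => DIFFER
  Position 2: 'c' vs 'c' => same
  Position 3: 'c' vs 'a' => DIFFER
Positions that differ: 3

3


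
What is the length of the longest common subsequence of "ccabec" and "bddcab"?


LCS of "ccabec" and "bddcab"
DP table:
           b    d    d    c    a    b
      0    0    0    0    0    0    0
  c   0    0    0    0    1    1    1
  c   0    0    0    0    1    1    1
  a   0    0    0    0    1    2    2
  b   0    1    1    1    1    2    3
  e   0    1    1    1    1    2    3
  c   0    1    1    1    2    2    3
LCS length = dp[6][6] = 3

3


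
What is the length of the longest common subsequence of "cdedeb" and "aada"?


LCS of "cdedeb" and "aada"
DP table:
           a    a    d    a
      0    0    0    0    0
  c   0    0    0    0    0
  d   0    0    0    1    1
  e   0    0    0    1    1
  d   0    0    0    1    1
  e   0    0    0    1    1
  b   0    0    0    1    1
LCS length = dp[6][4] = 1

1


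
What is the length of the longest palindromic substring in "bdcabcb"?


Input: "bdcabcb"
Checking substrings for palindromes:
  [4:7] "bcb" (len 3) => palindrome
Longest palindromic substring: "bcb" with length 3

3


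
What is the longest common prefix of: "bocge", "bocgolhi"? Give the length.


Words: bocge, bocgolhi
  Position 0: all 'b' => match
  Position 1: all 'o' => match
  Position 2: all 'c' => match
  Position 3: all 'g' => match
  Position 4: ('e', 'o') => mismatch, stop
LCP = "bocg" (length 4)

4


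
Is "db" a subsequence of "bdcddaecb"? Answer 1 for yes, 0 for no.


Check if "db" is a subsequence of "bdcddaecb"
Greedy scan:
  Position 0 ('b'): no match needed
  Position 1 ('d'): matches sub[0] = 'd'
  Position 2 ('c'): no match needed
  Position 3 ('d'): no match needed
  Position 4 ('d'): no match needed
  Position 5 ('a'): no match needed
  Position 6 ('e'): no match needed
  Position 7 ('c'): no match needed
  Position 8 ('b'): matches sub[1] = 'b'
All 2 characters matched => is a subsequence

1


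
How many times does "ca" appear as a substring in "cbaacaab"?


Searching for "ca" in "cbaacaab"
Scanning each position:
  Position 0: "cb" => no
  Position 1: "ba" => no
  Position 2: "aa" => no
  Position 3: "ac" => no
  Position 4: "ca" => MATCH
  Position 5: "aa" => no
  Position 6: "ab" => no
Total occurrences: 1

1


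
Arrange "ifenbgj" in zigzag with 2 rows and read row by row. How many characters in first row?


Zigzag "ifenbgj" into 2 rows:
Placing characters:
  'i' => row 0
  'f' => row 1
  'e' => row 0
  'n' => row 1
  'b' => row 0
  'g' => row 1
  'j' => row 0
Rows:
  Row 0: "iebj"
  Row 1: "fng"
First row length: 4

4


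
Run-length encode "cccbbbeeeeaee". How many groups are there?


Input: cccbbbeeeeaee
Scanning for consecutive runs:
  Group 1: 'c' x 3 (positions 0-2)
  Group 2: 'b' x 3 (positions 3-5)
  Group 3: 'e' x 4 (positions 6-9)
  Group 4: 'a' x 1 (positions 10-10)
  Group 5: 'e' x 2 (positions 11-12)
Total groups: 5

5


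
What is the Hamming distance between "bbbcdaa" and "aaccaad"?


Comparing "bbbcdaa" and "aaccaad" position by position:
  Position 0: 'b' vs 'a' => differ
  Position 1: 'b' vs 'a' => differ
  Position 2: 'b' vs 'c' => differ
  Position 3: 'c' vs 'c' => same
  Position 4: 'd' vs 'a' => differ
  Position 5: 'a' vs 'a' => same
  Position 6: 'a' vs 'd' => differ
Total differences (Hamming distance): 5

5


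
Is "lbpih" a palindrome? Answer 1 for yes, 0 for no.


Input: lbpih
Reversed: hipbl
  Compare pos 0 ('l') with pos 4 ('h'): MISMATCH
  Compare pos 1 ('b') with pos 3 ('i'): MISMATCH
Result: not a palindrome

0


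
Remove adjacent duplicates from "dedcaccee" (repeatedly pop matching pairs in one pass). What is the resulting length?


Input: dedcaccee
Stack-based adjacent duplicate removal:
  Read 'd': push. Stack: d
  Read 'e': push. Stack: de
  Read 'd': push. Stack: ded
  Read 'c': push. Stack: dedc
  Read 'a': push. Stack: dedca
  Read 'c': push. Stack: dedcac
  Read 'c': matches stack top 'c' => pop. Stack: dedca
  Read 'e': push. Stack: dedcae
  Read 'e': matches stack top 'e' => pop. Stack: dedca
Final stack: "dedca" (length 5)

5


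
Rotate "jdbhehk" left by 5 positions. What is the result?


Input: "jdbhehk", rotate left by 5
First 5 characters: "jdbhe"
Remaining characters: "hk"
Concatenate remaining + first: "hk" + "jdbhe" = "hkjdbhe"

hkjdbhe


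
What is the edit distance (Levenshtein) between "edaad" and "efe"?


Computing edit distance: "edaad" -> "efe"
DP table:
           e    f    e
      0    1    2    3
  e   1    0    1    2
  d   2    1    1    2
  a   3    2    2    2
  a   4    3    3    3
  d   5    4    4    4
Edit distance = dp[5][3] = 4

4


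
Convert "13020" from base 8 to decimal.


Input: "13020" in base 8
Positional expansion:
  Digit '1' (value 1) x 8^4 = 4096
  Digit '3' (value 3) x 8^3 = 1536
  Digit '0' (value 0) x 8^2 = 0
  Digit '2' (value 2) x 8^1 = 16
  Digit '0' (value 0) x 8^0 = 0
Sum = 5648

5648


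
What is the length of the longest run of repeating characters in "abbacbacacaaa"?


Input: "abbacbacacaaa"
Scanning for longest run:
  Position 1 ('b'): new char, reset run to 1
  Position 2 ('b'): continues run of 'b', length=2
  Position 3 ('a'): new char, reset run to 1
  Position 4 ('c'): new char, reset run to 1
  Position 5 ('b'): new char, reset run to 1
  Position 6 ('a'): new char, reset run to 1
  Position 7 ('c'): new char, reset run to 1
  Position 8 ('a'): new char, reset run to 1
  Position 9 ('c'): new char, reset run to 1
  Position 10 ('a'): new char, reset run to 1
  Position 11 ('a'): continues run of 'a', length=2
  Position 12 ('a'): continues run of 'a', length=3
Longest run: 'a' with length 3

3


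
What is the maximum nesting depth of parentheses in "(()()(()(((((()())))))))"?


Input: "(()()(()(((((()())))))))"
Tracking depth:
  Position 0 '(': depth becomes 1
  Position 1 '(': depth becomes 2
  Position 2 ')': depth becomes 1
  Position 3 '(': depth becomes 2
  Position 4 ')': depth becomes 1
  Position 5 '(': depth becomes 2
  Position 6 '(': depth becomes 3
  Position 7 ')': depth becomes 2
  Position 8 '(': depth becomes 3
  Position 9 '(': depth becomes 4
  Position 10 '(': depth becomes 5
  Position 11 '(': depth becomes 6
  Position 12 '(': depth becomes 7
  Position 13 '(': depth becomes 8
  Position 14 ')': depth becomes 7
  Position 15 '(': depth becomes 8
  Position 16 ')': depth becomes 7
  Position 17 ')': depth becomes 6
  Position 18 ')': depth becomes 5
  Position 19 ')': depth becomes 4
  Position 20 ')': depth becomes 3
  Position 21 ')': depth becomes 2
  Position 22 ')': depth becomes 1
  Position 23 ')': depth becomes 0
Maximum depth reached: 8

8


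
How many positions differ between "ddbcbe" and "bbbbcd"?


Comparing "ddbcbe" and "bbbbcd" position by position:
  Position 0: 'd' vs 'b' => DIFFER
  Position 1: 'd' vs 'b' => DIFFER
  Position 2: 'b' vs 'b' => same
  Position 3: 'c' vs 'b' => DIFFER
  Position 4: 'b' vs 'c' => DIFFER
  Position 5: 'e' vs 'd' => DIFFER
Positions that differ: 5

5


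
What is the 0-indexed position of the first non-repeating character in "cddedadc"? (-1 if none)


Input: cddedadc
Character frequencies:
  'a': 1
  'c': 2
  'd': 4
  'e': 1
Scanning left to right for freq == 1:
  Position 0 ('c'): freq=2, skip
  Position 1 ('d'): freq=4, skip
  Position 2 ('d'): freq=4, skip
  Position 3 ('e'): unique! => answer = 3

3


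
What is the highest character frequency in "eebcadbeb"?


Input: eebcadbeb
Character counts:
  'a': 1
  'b': 3
  'c': 1
  'd': 1
  'e': 3
Maximum frequency: 3

3


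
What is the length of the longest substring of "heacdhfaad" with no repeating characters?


Input: "heacdhfaad"
Sliding window (track last position of each char):
  Position 0 ('h'): window [0,0] length 1 -- new best
  Position 1 ('e'): window [0,1] length 2 -- new best
  Position 2 ('a'): window [0,2] length 3 -- new best
  Position 3 ('c'): window [0,3] length 4 -- new best
  Position 4 ('d'): window [0,4] length 5 -- new best
  Position 5 ('h'): repeat (last at 0), move window start to 1
  Position 5 ('h'): window [1,5] length 5
  Position 6 ('f'): window [1,6] length 6 -- new best
  Position 7 ('a'): repeat (last at 2), move window start to 3
  Position 7 ('a'): window [3,7] length 5
  Position 8 ('a'): repeat (last at 7), move window start to 8
  Position 8 ('a'): window [8,8] length 1
  Position 9 ('d'): window [8,9] length 2
Longest substring with no repeats: "eacdhf" with length 6

6


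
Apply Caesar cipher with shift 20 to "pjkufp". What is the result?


Caesar cipher: shift "pjkufp" by 20
  'p' (pos 15) + 20 = pos 9 = 'j'
  'j' (pos 9) + 20 = pos 3 = 'd'
  'k' (pos 10) + 20 = pos 4 = 'e'
  'u' (pos 20) + 20 = pos 14 = 'o'
  'f' (pos 5) + 20 = pos 25 = 'z'
  'p' (pos 15) + 20 = pos 9 = 'j'
Result: jdeozj

jdeozj


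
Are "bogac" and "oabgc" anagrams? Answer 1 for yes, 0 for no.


Strings: "bogac", "oabgc"
Sorted first:  abcgo
Sorted second: abcgo
Sorted forms match => anagrams

1


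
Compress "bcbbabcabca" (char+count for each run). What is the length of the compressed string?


Input: bcbbabcabca
Runs:
  'b' x 1 => "b1"
  'c' x 1 => "c1"
  'b' x 2 => "b2"
  'a' x 1 => "a1"
  'b' x 1 => "b1"
  'c' x 1 => "c1"
  'a' x 1 => "a1"
  'b' x 1 => "b1"
  'c' x 1 => "c1"
  'a' x 1 => "a1"
Compressed: "b1c1b2a1b1c1a1b1c1a1"
Compressed length: 20

20


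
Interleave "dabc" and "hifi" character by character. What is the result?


Interleaving "dabc" and "hifi":
  Position 0: 'd' from first, 'h' from second => "dh"
  Position 1: 'a' from first, 'i' from second => "ai"
  Position 2: 'b' from first, 'f' from second => "bf"
  Position 3: 'c' from first, 'i' from second => "ci"
Result: dhaibfci

dhaibfci


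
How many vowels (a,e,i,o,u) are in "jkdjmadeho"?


Input: jkdjmadeho
Checking each character:
  'j' at position 0: consonant
  'k' at position 1: consonant
  'd' at position 2: consonant
  'j' at position 3: consonant
  'm' at position 4: consonant
  'a' at position 5: vowel (running total: 1)
  'd' at position 6: consonant
  'e' at position 7: vowel (running total: 2)
  'h' at position 8: consonant
  'o' at position 9: vowel (running total: 3)
Total vowels: 3

3


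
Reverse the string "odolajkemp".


Input: odolajkemp
Reading characters right to left:
  Position 9: 'p'
  Position 8: 'm'
  Position 7: 'e'
  Position 6: 'k'
  Position 5: 'j'
  Position 4: 'a'
  Position 3: 'l'
  Position 2: 'o'
  Position 1: 'd'
  Position 0: 'o'
Reversed: pmekjalodo

pmekjalodo


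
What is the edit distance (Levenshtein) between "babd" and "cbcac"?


Computing edit distance: "babd" -> "cbcac"
DP table:
           c    b    c    a    c
      0    1    2    3    4    5
  b   1    1    1    2    3    4
  a   2    2    2    2    2    3
  b   3    3    2    3    3    3
  d   4    4    3    3    4    4
Edit distance = dp[4][5] = 4

4


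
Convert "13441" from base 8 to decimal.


Input: "13441" in base 8
Positional expansion:
  Digit '1' (value 1) x 8^4 = 4096
  Digit '3' (value 3) x 8^3 = 1536
  Digit '4' (value 4) x 8^2 = 256
  Digit '4' (value 4) x 8^1 = 32
  Digit '1' (value 1) x 8^0 = 1
Sum = 5921

5921


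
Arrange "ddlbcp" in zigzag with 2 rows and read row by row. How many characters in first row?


Zigzag "ddlbcp" into 2 rows:
Placing characters:
  'd' => row 0
  'd' => row 1
  'l' => row 0
  'b' => row 1
  'c' => row 0
  'p' => row 1
Rows:
  Row 0: "dlc"
  Row 1: "dbp"
First row length: 3

3


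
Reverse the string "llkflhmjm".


Input: llkflhmjm
Reading characters right to left:
  Position 8: 'm'
  Position 7: 'j'
  Position 6: 'm'
  Position 5: 'h'
  Position 4: 'l'
  Position 3: 'f'
  Position 2: 'k'
  Position 1: 'l'
  Position 0: 'l'
Reversed: mjmhlfkll

mjmhlfkll


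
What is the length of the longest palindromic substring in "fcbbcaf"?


Input: "fcbbcaf"
Checking substrings for palindromes:
  [1:5] "cbbc" (len 4) => palindrome
  [2:4] "bb" (len 2) => palindrome
Longest palindromic substring: "cbbc" with length 4

4


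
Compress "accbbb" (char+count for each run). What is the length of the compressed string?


Input: accbbb
Runs:
  'a' x 1 => "a1"
  'c' x 2 => "c2"
  'b' x 3 => "b3"
Compressed: "a1c2b3"
Compressed length: 6

6


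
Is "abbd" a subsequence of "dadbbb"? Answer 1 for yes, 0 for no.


Check if "abbd" is a subsequence of "dadbbb"
Greedy scan:
  Position 0 ('d'): no match needed
  Position 1 ('a'): matches sub[0] = 'a'
  Position 2 ('d'): no match needed
  Position 3 ('b'): matches sub[1] = 'b'
  Position 4 ('b'): matches sub[2] = 'b'
  Position 5 ('b'): no match needed
Only matched 3/4 characters => not a subsequence

0


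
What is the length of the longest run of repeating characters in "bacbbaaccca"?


Input: "bacbbaaccca"
Scanning for longest run:
  Position 1 ('a'): new char, reset run to 1
  Position 2 ('c'): new char, reset run to 1
  Position 3 ('b'): new char, reset run to 1
  Position 4 ('b'): continues run of 'b', length=2
  Position 5 ('a'): new char, reset run to 1
  Position 6 ('a'): continues run of 'a', length=2
  Position 7 ('c'): new char, reset run to 1
  Position 8 ('c'): continues run of 'c', length=2
  Position 9 ('c'): continues run of 'c', length=3
  Position 10 ('a'): new char, reset run to 1
Longest run: 'c' with length 3

3


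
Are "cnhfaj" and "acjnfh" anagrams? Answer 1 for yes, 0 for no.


Strings: "cnhfaj", "acjnfh"
Sorted first:  acfhjn
Sorted second: acfhjn
Sorted forms match => anagrams

1


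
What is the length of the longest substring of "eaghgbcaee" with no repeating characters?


Input: "eaghgbcaee"
Sliding window (track last position of each char):
  Position 0 ('e'): window [0,0] length 1 -- new best
  Position 1 ('a'): window [0,1] length 2 -- new best
  Position 2 ('g'): window [0,2] length 3 -- new best
  Position 3 ('h'): window [0,3] length 4 -- new best
  Position 4 ('g'): repeat (last at 2), move window start to 3
  Position 4 ('g'): window [3,4] length 2
  Position 5 ('b'): window [3,5] length 3
  Position 6 ('c'): window [3,6] length 4
  Position 7 ('a'): window [3,7] length 5 -- new best
  Position 8 ('e'): window [3,8] length 6 -- new best
  Position 9 ('e'): repeat (last at 8), move window start to 9
  Position 9 ('e'): window [9,9] length 1
Longest substring with no repeats: "hgbcae" with length 6

6
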